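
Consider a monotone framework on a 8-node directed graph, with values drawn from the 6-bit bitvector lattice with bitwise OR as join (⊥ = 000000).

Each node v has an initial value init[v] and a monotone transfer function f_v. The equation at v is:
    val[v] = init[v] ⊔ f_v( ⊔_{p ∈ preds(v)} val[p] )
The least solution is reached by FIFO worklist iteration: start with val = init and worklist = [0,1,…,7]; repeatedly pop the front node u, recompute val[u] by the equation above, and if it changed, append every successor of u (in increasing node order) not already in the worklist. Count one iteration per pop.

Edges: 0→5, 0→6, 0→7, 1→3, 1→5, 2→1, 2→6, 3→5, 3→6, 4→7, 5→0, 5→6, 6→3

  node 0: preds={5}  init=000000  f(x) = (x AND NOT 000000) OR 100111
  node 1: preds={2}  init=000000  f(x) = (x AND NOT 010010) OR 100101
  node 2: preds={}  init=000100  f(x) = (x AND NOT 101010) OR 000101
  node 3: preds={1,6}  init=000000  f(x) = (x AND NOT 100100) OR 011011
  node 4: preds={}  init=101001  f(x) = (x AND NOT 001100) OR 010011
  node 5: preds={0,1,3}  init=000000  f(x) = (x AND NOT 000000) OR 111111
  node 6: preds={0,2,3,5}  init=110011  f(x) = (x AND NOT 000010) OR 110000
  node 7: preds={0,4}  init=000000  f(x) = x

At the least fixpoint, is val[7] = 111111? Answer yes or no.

yes

Trace (14 dequeues):
  [1] u=0 | in 000000 | out 100111 | prev 000000 | push {}
  [2] u=1 | in 000100 | out 100101 | prev 000000 | push {}
  [3] u=2 | in 000000 | out 000101 | prev 000100 | push {1}
  [4] u=3 | in 110111 | out 011011 | prev 000000 | push {}
  [5] u=4 | in 000000 | out 111011 | prev 101001 | push {}
  [6] u=5 | in 111111 | out 111111 | prev 000000 | push {0}
  [7] u=6 | in 111111 | out 111111 | prev 110011 | push {3}
  [8] u=7 | in 111111 | out 111111 | prev 000000 | push {}
  [9] u=1 | in 000101 | out 100101 | ==
  [10] u=0 | in 111111 | out 111111 | prev 100111 | push {5,6,7}
  [11] u=3 | in 111111 | out 011011 | ==
  [12] u=5 | in 111111 | out 111111 | ==
  [13] u=6 | in 111111 | out 111111 | ==
  [14] u=7 | in 111111 | out 111111 | ==

Converged values:
  [0] 111111
  [1] 100101
  [2] 000101
  [3] 011011
  [4] 111011
  [5] 111111
  [6] 111111
  [7] 111111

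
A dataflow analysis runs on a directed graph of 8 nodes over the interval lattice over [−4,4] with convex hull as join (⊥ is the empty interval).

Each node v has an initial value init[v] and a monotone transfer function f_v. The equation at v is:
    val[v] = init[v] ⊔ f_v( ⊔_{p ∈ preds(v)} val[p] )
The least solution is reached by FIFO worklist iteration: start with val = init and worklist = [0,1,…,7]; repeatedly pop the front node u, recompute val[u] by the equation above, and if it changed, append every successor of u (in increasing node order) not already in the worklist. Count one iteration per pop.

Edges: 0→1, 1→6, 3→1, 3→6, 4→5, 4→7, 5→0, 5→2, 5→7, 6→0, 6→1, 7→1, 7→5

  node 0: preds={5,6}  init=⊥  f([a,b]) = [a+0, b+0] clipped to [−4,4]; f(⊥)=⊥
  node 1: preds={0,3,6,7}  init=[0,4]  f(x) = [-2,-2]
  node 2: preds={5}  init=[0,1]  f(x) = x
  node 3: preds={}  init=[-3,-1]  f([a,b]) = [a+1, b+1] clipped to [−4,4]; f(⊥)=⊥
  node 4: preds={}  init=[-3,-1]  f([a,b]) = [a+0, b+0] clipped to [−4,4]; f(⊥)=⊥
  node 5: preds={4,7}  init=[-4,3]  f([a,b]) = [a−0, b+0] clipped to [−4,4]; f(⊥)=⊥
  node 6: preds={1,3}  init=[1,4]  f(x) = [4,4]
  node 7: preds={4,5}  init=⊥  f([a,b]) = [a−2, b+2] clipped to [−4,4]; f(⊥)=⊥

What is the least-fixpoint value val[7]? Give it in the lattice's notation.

Worklist (13 pops):
  #1 pop 0: in=[-4,4] → [-4,4] (was ⊥); enqueue []
  #2 pop 1: in=[-4,4] → [-2,4] (was [0,4]); enqueue []
  #3 pop 2: in=[-4,3] → [-4,3] (was [0,1]); enqueue []
  #4 pop 3: in=⊥ → [-3,-1] (no change)
  #5 pop 4: in=⊥ → [-3,-1] (no change)
  #6 pop 5: in=[-3,-1] → [-4,3] (no change)
  #7 pop 6: in=[-3,4] → [1,4] (no change)
  #8 pop 7: in=[-4,3] → [-4,4] (was ⊥); enqueue [1,5]
  #9 pop 1: in=[-4,4] → [-2,4] (no change)
  #10 pop 5: in=[-4,4] → [-4,4] (was [-4,3]); enqueue [0,2,7]
  #11 pop 0: in=[-4,4] → [-4,4] (no change)
  #12 pop 2: in=[-4,4] → [-4,4] (was [-4,3]); enqueue []
  #13 pop 7: in=[-4,4] → [-4,4] (no change)

Fixpoint:
  val[0] = [-4,4]
  val[1] = [-2,4]
  val[2] = [-4,4]
  val[3] = [-3,-1]
  val[4] = [-3,-1]
  val[5] = [-4,4]
  val[6] = [1,4]
  val[7] = [-4,4]

[-4,4]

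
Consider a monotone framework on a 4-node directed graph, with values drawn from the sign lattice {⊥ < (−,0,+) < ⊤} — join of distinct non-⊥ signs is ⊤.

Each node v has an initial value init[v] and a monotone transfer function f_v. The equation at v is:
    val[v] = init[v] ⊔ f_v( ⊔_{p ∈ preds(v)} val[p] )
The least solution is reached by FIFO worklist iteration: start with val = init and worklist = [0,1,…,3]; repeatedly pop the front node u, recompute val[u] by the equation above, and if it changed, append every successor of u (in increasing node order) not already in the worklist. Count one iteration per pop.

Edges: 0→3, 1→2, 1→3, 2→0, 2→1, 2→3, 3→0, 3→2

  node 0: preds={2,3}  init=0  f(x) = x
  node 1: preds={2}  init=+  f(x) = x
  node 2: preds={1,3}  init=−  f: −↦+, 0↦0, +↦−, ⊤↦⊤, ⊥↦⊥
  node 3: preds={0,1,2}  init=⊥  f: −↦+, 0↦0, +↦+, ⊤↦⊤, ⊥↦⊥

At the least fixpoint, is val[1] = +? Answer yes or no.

Iteration log — 7 steps:
  step 1. node 0  ⊔preds=−  new=⊤  old=0  +wl: 
  step 2. node 1  ⊔preds=−  new=⊤  old=+  +wl: 
  step 3. node 2  ⊔preds=⊤  new=⊤  old=−  +wl: 0,1
  step 4. node 3  ⊔preds=⊤  new=⊤  old=⊥  +wl: 2
  step 5. node 0  ⊔preds=⊤  new=⊤  stable
  step 6. node 1  ⊔preds=⊤  new=⊤  stable
  step 7. node 2  ⊔preds=⊤  new=⊤  stable

Least fixpoint reached:
  node 0: ⊤
  node 1: ⊤
  node 2: ⊤
  node 3: ⊤

no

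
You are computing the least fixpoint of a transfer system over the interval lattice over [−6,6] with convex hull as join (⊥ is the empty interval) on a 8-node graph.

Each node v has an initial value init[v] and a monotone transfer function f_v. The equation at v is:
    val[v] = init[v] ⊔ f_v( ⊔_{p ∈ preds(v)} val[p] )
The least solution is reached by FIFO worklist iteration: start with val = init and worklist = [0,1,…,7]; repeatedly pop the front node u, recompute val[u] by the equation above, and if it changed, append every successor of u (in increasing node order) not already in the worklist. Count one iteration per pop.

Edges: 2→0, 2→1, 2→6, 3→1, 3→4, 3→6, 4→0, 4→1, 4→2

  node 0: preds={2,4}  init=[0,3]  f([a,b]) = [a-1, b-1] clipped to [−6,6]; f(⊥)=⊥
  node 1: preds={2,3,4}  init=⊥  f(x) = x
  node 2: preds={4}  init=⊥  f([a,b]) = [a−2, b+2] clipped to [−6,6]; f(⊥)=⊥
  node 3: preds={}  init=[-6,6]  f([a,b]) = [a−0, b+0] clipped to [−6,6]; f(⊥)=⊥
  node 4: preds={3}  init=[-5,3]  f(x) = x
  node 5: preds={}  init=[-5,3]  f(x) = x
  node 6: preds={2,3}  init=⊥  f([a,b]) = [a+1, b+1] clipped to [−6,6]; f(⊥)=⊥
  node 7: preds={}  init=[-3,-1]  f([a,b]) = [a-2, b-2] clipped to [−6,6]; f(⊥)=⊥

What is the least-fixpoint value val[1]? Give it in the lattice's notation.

[-6,6]

Worklist (14 pops):
  #1 pop 0: in=[-5,3] → [-6,3] (was [0,3]); enqueue []
  #2 pop 1: in=[-6,6] → [-6,6] (was ⊥); enqueue []
  #3 pop 2: in=[-5,3] → [-6,5] (was ⊥); enqueue [0,1]
  #4 pop 3: in=⊥ → [-6,6] (no change)
  #5 pop 4: in=[-6,6] → [-6,6] (was [-5,3]); enqueue [2]
  #6 pop 5: in=⊥ → [-5,3] (no change)
  #7 pop 6: in=[-6,6] → [-5,6] (was ⊥); enqueue []
  #8 pop 7: in=⊥ → [-3,-1] (no change)
  #9 pop 0: in=[-6,6] → [-6,5] (was [-6,3]); enqueue []
  #10 pop 1: in=[-6,6] → [-6,6] (no change)
  #11 pop 2: in=[-6,6] → [-6,6] (was [-6,5]); enqueue [0,1,6]
  #12 pop 0: in=[-6,6] → [-6,5] (no change)
  #13 pop 1: in=[-6,6] → [-6,6] (no change)
  #14 pop 6: in=[-6,6] → [-5,6] (no change)

Fixpoint:
  val[0] = [-6,5]
  val[1] = [-6,6]
  val[2] = [-6,6]
  val[3] = [-6,6]
  val[4] = [-6,6]
  val[5] = [-5,3]
  val[6] = [-5,6]
  val[7] = [-3,-1]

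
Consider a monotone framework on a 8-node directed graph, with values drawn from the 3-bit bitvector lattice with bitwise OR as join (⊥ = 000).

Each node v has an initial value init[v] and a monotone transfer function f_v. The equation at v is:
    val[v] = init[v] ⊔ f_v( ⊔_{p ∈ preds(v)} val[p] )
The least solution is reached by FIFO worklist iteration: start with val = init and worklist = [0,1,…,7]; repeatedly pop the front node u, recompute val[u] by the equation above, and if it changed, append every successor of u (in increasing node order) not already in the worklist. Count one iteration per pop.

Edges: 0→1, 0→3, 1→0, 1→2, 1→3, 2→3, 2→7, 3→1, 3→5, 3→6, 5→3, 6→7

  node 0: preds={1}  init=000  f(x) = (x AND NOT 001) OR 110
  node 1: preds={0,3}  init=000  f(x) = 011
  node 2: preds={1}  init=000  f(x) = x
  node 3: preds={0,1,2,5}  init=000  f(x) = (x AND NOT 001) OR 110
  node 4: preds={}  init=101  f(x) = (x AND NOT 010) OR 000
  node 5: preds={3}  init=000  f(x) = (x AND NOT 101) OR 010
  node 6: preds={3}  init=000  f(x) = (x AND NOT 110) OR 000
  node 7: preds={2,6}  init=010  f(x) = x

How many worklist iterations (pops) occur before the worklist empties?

11

Worklist (11 pops):
  #1 pop 0: in=000 → 110 (was 000); enqueue []
  #2 pop 1: in=110 → 011 (was 000); enqueue [0]
  #3 pop 2: in=011 → 011 (was 000); enqueue []
  #4 pop 3: in=111 → 110 (was 000); enqueue [1]
  #5 pop 4: in=000 → 101 (no change)
  #6 pop 5: in=110 → 010 (was 000); enqueue [3]
  #7 pop 6: in=110 → 000 (no change)
  #8 pop 7: in=011 → 011 (was 010); enqueue []
  #9 pop 0: in=011 → 110 (no change)
  #10 pop 1: in=110 → 011 (no change)
  #11 pop 3: in=111 → 110 (no change)

Fixpoint:
  val[0] = 110
  val[1] = 011
  val[2] = 011
  val[3] = 110
  val[4] = 101
  val[5] = 010
  val[6] = 000
  val[7] = 011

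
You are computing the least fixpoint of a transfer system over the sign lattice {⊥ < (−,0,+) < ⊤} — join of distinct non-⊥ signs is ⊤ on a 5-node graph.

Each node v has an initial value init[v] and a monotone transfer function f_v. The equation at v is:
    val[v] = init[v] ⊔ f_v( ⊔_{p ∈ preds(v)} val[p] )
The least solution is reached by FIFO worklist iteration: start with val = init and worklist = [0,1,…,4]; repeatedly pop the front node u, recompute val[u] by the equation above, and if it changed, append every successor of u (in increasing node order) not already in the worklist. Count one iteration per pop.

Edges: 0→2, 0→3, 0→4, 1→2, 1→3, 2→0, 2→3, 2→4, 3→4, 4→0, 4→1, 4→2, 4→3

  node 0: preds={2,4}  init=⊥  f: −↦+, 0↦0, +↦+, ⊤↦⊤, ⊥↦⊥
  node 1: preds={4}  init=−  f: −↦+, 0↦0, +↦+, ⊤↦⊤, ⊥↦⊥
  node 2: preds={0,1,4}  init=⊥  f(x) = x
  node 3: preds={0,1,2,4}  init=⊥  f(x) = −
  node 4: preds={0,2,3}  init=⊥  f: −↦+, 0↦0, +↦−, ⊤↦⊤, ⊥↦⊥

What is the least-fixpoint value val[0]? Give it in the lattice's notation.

⊤

Iteration log — 14 steps:
  step 1. node 0  ⊔preds=⊥  new=⊥  stable
  step 2. node 1  ⊔preds=⊥  new=−  stable
  step 3. node 2  ⊔preds=−  new=−  old=⊥  +wl: 0
  step 4. node 3  ⊔preds=−  new=−  old=⊥  +wl: 
  step 5. node 4  ⊔preds=−  new=+  old=⊥  +wl: 1,2,3
  step 6. node 0  ⊔preds=⊤  new=⊤  old=⊥  +wl: 4
  step 7. node 1  ⊔preds=+  new=⊤  old=−  +wl: 
  step 8. node 2  ⊔preds=⊤  new=⊤  old=−  +wl: 0
  step 9. node 3  ⊔preds=⊤  new=−  stable
  step 10. node 4  ⊔preds=⊤  new=⊤  old=+  +wl: 1,2,3
  step 11. node 0  ⊔preds=⊤  new=⊤  stable
  step 12. node 1  ⊔preds=⊤  new=⊤  stable
  step 13. node 2  ⊔preds=⊤  new=⊤  stable
  step 14. node 3  ⊔preds=⊤  new=−  stable

Least fixpoint reached:
  node 0: ⊤
  node 1: ⊤
  node 2: ⊤
  node 3: −
  node 4: ⊤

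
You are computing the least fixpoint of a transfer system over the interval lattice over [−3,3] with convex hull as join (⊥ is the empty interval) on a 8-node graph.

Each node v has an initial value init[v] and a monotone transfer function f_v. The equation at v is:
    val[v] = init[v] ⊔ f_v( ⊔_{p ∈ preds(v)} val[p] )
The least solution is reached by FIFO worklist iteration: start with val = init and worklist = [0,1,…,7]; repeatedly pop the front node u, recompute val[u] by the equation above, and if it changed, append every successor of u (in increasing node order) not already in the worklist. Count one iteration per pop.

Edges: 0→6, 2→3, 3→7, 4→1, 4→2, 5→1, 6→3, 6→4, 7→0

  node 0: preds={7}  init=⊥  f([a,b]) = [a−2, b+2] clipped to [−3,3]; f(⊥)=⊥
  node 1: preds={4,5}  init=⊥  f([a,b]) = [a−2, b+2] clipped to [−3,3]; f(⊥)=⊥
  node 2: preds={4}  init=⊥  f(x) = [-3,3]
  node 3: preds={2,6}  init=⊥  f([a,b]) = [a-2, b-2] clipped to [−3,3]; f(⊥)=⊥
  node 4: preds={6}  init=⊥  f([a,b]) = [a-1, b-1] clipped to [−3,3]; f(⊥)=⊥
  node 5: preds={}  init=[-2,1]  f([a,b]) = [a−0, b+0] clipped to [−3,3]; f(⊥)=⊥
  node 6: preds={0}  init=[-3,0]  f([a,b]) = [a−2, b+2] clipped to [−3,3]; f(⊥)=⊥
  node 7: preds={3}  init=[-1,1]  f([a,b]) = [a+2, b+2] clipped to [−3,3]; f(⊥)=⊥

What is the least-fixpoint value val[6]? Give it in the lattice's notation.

[-3,3]

Iteration log — 15 steps:
  step 1. node 0  ⊔preds=[-1,1]  new=[-3,3]  old=⊥  +wl: 
  step 2. node 1  ⊔preds=[-2,1]  new=[-3,3]  old=⊥  +wl: 
  step 3. node 2  ⊔preds=⊥  new=[-3,3]  old=⊥  +wl: 
  step 4. node 3  ⊔preds=[-3,3]  new=[-3,1]  old=⊥  +wl: 
  step 5. node 4  ⊔preds=[-3,0]  new=[-3,-1]  old=⊥  +wl: 1,2
  step 6. node 5  ⊔preds=⊥  new=[-2,1]  stable
  step 7. node 6  ⊔preds=[-3,3]  new=[-3,3]  old=[-3,0]  +wl: 3,4
  step 8. node 7  ⊔preds=[-3,1]  new=[-1,3]  old=[-1,1]  +wl: 0
  step 9. node 1  ⊔preds=[-3,1]  new=[-3,3]  stable
  step 10. node 2  ⊔preds=[-3,-1]  new=[-3,3]  stable
  step 11. node 3  ⊔preds=[-3,3]  new=[-3,1]  stable
  step 12. node 4  ⊔preds=[-3,3]  new=[-3,2]  old=[-3,-1]  +wl: 1,2
  step 13. node 0  ⊔preds=[-1,3]  new=[-3,3]  stable
  step 14. node 1  ⊔preds=[-3,2]  new=[-3,3]  stable
  step 15. node 2  ⊔preds=[-3,2]  new=[-3,3]  stable

Least fixpoint reached:
  node 0: [-3,3]
  node 1: [-3,3]
  node 2: [-3,3]
  node 3: [-3,1]
  node 4: [-3,2]
  node 5: [-2,1]
  node 6: [-3,3]
  node 7: [-1,3]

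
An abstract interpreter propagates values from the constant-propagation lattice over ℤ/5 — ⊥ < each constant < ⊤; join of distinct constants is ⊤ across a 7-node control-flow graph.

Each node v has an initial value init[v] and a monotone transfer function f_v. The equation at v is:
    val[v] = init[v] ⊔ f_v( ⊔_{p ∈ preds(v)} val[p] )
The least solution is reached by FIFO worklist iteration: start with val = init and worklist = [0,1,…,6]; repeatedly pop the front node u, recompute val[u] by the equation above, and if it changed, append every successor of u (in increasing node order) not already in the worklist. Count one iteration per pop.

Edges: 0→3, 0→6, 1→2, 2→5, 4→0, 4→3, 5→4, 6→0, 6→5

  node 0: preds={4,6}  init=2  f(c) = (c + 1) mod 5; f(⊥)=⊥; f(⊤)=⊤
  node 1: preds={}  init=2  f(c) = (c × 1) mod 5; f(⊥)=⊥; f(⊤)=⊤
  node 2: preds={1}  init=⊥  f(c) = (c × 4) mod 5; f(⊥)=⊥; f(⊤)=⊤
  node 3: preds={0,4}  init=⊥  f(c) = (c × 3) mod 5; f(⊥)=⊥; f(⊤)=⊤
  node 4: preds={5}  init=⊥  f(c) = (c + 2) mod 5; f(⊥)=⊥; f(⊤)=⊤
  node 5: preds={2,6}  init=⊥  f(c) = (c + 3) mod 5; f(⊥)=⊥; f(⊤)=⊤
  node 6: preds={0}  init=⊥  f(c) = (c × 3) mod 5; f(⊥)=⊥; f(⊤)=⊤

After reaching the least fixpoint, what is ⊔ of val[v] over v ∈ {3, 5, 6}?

⊤

Worklist (16 pops):
  #1 pop 0: in=⊥ → 2 (no change)
  #2 pop 1: in=⊥ → 2 (no change)
  #3 pop 2: in=2 → 3 (was ⊥); enqueue []
  #4 pop 3: in=2 → 1 (was ⊥); enqueue []
  #5 pop 4: in=⊥ → ⊥ (no change)
  #6 pop 5: in=3 → 1 (was ⊥); enqueue [4]
  #7 pop 6: in=2 → 1 (was ⊥); enqueue [0,5]
  #8 pop 4: in=1 → 3 (was ⊥); enqueue [3]
  #9 pop 0: in=⊤ → ⊤ (was 2); enqueue [6]
  #10 pop 5: in=⊤ → ⊤ (was 1); enqueue [4]
  #11 pop 3: in=⊤ → ⊤ (was 1); enqueue []
  #12 pop 6: in=⊤ → ⊤ (was 1); enqueue [0,5]
  #13 pop 4: in=⊤ → ⊤ (was 3); enqueue [3]
  #14 pop 0: in=⊤ → ⊤ (no change)
  #15 pop 5: in=⊤ → ⊤ (no change)
  #16 pop 3: in=⊤ → ⊤ (no change)

Fixpoint:
  val[0] = ⊤
  val[1] = 2
  val[2] = 3
  val[3] = ⊤
  val[4] = ⊤
  val[5] = ⊤
  val[6] = ⊤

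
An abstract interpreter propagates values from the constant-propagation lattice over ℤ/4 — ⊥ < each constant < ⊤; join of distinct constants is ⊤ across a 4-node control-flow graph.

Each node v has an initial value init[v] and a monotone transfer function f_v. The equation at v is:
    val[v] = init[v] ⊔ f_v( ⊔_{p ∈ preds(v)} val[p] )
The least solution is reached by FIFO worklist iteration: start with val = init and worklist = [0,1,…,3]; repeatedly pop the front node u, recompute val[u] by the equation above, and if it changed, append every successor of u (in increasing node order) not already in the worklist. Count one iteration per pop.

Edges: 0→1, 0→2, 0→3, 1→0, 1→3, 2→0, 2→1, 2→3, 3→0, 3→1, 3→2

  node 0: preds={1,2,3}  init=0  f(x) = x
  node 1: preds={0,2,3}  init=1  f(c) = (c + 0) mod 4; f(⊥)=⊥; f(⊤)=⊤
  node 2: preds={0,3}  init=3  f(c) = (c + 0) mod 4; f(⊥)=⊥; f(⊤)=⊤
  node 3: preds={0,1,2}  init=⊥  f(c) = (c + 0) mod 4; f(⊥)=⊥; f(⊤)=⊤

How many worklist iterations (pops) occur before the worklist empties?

Iteration log — 7 steps:
  step 1. node 0  ⊔preds=⊤  new=⊤  old=0  +wl: 
  step 2. node 1  ⊔preds=⊤  new=⊤  old=1  +wl: 0
  step 3. node 2  ⊔preds=⊤  new=⊤  old=3  +wl: 1
  step 4. node 3  ⊔preds=⊤  new=⊤  old=⊥  +wl: 2
  step 5. node 0  ⊔preds=⊤  new=⊤  stable
  step 6. node 1  ⊔preds=⊤  new=⊤  stable
  step 7. node 2  ⊔preds=⊤  new=⊤  stable

Least fixpoint reached:
  node 0: ⊤
  node 1: ⊤
  node 2: ⊤
  node 3: ⊤

7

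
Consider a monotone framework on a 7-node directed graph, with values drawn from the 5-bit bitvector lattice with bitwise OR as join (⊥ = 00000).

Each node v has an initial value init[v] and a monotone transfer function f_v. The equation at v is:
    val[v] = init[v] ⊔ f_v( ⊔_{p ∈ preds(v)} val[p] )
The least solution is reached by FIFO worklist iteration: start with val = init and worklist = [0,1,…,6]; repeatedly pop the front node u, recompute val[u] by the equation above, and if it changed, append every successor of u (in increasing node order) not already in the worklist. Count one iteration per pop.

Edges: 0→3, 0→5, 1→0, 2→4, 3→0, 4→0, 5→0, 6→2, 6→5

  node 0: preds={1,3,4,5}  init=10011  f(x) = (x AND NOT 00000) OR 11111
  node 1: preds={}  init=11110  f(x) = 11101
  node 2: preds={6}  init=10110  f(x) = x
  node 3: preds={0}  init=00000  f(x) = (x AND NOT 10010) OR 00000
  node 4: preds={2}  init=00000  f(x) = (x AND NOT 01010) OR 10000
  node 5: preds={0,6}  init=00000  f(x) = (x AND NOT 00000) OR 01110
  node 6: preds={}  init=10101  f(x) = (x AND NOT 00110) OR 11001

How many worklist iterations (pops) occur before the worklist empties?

Trace (11 dequeues):
  [1] u=0 | in 11110 | out 11111 | prev 10011 | push {}
  [2] u=1 | in 00000 | out 11111 | prev 11110 | push {0}
  [3] u=2 | in 10101 | out 10111 | prev 10110 | push {}
  [4] u=3 | in 11111 | out 01101 | prev 00000 | push {}
  [5] u=4 | in 10111 | out 10101 | prev 00000 | push {}
  [6] u=5 | in 11111 | out 11111 | prev 00000 | push {}
  [7] u=6 | in 00000 | out 11101 | prev 10101 | push {2,5}
  [8] u=0 | in 11111 | out 11111 | ==
  [9] u=2 | in 11101 | out 11111 | prev 10111 | push {4}
  [10] u=5 | in 11111 | out 11111 | ==
  [11] u=4 | in 11111 | out 10101 | ==

Converged values:
  [0] 11111
  [1] 11111
  [2] 11111
  [3] 01101
  [4] 10101
  [5] 11111
  [6] 11101

11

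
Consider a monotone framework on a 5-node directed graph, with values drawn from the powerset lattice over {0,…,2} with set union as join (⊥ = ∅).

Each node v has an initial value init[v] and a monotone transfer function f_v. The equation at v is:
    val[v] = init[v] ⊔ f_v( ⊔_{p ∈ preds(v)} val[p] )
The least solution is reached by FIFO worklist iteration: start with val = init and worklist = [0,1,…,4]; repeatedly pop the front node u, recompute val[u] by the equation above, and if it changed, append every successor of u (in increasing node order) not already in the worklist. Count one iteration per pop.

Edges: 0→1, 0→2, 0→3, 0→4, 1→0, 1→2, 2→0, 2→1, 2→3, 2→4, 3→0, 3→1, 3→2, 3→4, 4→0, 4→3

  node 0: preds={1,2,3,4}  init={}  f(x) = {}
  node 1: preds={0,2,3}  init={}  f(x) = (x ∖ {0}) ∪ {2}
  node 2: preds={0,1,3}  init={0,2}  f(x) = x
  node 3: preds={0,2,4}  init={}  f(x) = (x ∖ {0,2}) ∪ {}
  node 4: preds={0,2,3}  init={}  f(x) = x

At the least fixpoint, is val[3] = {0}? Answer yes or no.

no

Worklist (7 pops):
  #1 pop 0: in={0,2} → {} (no change)
  #2 pop 1: in={0,2} → {2} (was {}); enqueue [0]
  #3 pop 2: in={2} → {0,2} (no change)
  #4 pop 3: in={0,2} → {} (no change)
  #5 pop 4: in={0,2} → {0,2} (was {}); enqueue [3]
  #6 pop 0: in={0,2} → {} (no change)
  #7 pop 3: in={0,2} → {} (no change)

Fixpoint:
  val[0] = {}
  val[1] = {2}
  val[2] = {0,2}
  val[3] = {}
  val[4] = {0,2}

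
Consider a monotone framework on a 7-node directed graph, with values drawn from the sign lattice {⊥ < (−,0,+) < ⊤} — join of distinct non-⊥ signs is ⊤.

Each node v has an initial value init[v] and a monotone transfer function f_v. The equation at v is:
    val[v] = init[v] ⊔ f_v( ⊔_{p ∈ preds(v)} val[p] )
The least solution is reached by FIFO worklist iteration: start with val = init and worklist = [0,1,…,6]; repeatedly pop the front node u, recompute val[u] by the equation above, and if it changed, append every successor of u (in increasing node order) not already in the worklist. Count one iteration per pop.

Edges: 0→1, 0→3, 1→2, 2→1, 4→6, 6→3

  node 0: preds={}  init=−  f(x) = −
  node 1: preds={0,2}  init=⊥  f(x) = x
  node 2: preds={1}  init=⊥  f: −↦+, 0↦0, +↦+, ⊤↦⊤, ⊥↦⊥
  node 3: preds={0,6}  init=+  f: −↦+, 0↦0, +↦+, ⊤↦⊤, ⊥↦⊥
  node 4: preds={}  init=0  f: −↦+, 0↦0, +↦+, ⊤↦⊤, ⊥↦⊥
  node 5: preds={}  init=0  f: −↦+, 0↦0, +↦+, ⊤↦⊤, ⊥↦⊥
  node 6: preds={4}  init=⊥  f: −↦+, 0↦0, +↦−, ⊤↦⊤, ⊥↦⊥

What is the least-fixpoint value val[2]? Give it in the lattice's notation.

Worklist (11 pops):
  #1 pop 0: in=⊥ → − (no change)
  #2 pop 1: in=− → − (was ⊥); enqueue []
  #3 pop 2: in=− → + (was ⊥); enqueue [1]
  #4 pop 3: in=− → + (no change)
  #5 pop 4: in=⊥ → 0 (no change)
  #6 pop 5: in=⊥ → 0 (no change)
  #7 pop 6: in=0 → 0 (was ⊥); enqueue [3]
  #8 pop 1: in=⊤ → ⊤ (was −); enqueue [2]
  #9 pop 3: in=⊤ → ⊤ (was +); enqueue []
  #10 pop 2: in=⊤ → ⊤ (was +); enqueue [1]
  #11 pop 1: in=⊤ → ⊤ (no change)

Fixpoint:
  val[0] = −
  val[1] = ⊤
  val[2] = ⊤
  val[3] = ⊤
  val[4] = 0
  val[5] = 0
  val[6] = 0

⊤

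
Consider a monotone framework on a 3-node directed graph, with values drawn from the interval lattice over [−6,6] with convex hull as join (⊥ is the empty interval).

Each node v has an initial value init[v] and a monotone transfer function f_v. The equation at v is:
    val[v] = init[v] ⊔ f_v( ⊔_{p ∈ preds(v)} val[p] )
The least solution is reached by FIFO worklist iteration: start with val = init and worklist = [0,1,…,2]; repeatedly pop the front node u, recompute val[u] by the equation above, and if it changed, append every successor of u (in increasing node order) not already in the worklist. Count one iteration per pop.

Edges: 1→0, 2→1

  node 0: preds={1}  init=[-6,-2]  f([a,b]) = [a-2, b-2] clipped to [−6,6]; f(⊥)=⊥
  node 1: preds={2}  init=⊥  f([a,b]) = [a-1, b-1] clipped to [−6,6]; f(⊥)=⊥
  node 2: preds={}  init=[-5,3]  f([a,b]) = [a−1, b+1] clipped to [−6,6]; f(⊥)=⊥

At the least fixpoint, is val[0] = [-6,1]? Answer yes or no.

no

Trace (4 dequeues):
  [1] u=0 | in ⊥ | out [-6,-2] | ==
  [2] u=1 | in [-5,3] | out [-6,2] | prev ⊥ | push {0}
  [3] u=2 | in ⊥ | out [-5,3] | ==
  [4] u=0 | in [-6,2] | out [-6,0] | prev [-6,-2] | push {}

Converged values:
  [0] [-6,0]
  [1] [-6,2]
  [2] [-5,3]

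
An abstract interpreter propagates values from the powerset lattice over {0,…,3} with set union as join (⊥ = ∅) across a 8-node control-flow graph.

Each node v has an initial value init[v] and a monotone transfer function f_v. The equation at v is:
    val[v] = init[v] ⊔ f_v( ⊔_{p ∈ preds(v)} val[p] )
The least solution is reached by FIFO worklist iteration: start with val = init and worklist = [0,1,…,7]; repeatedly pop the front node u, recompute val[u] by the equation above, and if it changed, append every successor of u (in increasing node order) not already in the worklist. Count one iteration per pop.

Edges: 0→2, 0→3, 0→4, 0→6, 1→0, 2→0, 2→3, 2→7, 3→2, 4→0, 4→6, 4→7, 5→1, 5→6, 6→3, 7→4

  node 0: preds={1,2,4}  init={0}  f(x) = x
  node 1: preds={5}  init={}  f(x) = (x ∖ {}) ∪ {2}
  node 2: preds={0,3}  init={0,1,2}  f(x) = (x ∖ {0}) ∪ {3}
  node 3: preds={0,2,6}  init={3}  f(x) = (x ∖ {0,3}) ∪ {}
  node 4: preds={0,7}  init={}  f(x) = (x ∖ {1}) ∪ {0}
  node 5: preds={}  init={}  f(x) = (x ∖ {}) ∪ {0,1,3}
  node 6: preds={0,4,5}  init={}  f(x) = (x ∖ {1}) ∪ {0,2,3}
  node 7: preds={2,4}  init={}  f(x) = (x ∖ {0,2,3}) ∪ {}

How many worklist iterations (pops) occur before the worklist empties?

Trace (16 dequeues):
  [1] u=0 | in {0,1,2} | out {0,1,2} | prev {0} | push {}
  [2] u=1 | in {} | out {2} | prev {} | push {0}
  [3] u=2 | in {0,1,2,3} | out {0,1,2,3} | prev {0,1,2} | push {}
  [4] u=3 | in {0,1,2,3} | out {1,2,3} | prev {3} | push {2}
  [5] u=4 | in {0,1,2} | out {0,2} | prev {} | push {}
  [6] u=5 | in {} | out {0,1,3} | prev {} | push {1}
  [7] u=6 | in {0,1,2,3} | out {0,2,3} | prev {} | push {3}
  [8] u=7 | in {0,1,2,3} | out {1} | prev {} | push {4}
  [9] u=0 | in {0,1,2,3} | out {0,1,2,3} | prev {0,1,2} | push {6}
  [10] u=2 | in {0,1,2,3} | out {0,1,2,3} | ==
  [11] u=1 | in {0,1,3} | out {0,1,2,3} | prev {2} | push {0}
  [12] u=3 | in {0,1,2,3} | out {1,2,3} | ==
  [13] u=4 | in {0,1,2,3} | out {0,2,3} | prev {0,2} | push {7}
  [14] u=6 | in {0,1,2,3} | out {0,2,3} | ==
  [15] u=0 | in {0,1,2,3} | out {0,1,2,3} | ==
  [16] u=7 | in {0,1,2,3} | out {1} | ==

Converged values:
  [0] {0,1,2,3}
  [1] {0,1,2,3}
  [2] {0,1,2,3}
  [3] {1,2,3}
  [4] {0,2,3}
  [5] {0,1,3}
  [6] {0,2,3}
  [7] {1}

16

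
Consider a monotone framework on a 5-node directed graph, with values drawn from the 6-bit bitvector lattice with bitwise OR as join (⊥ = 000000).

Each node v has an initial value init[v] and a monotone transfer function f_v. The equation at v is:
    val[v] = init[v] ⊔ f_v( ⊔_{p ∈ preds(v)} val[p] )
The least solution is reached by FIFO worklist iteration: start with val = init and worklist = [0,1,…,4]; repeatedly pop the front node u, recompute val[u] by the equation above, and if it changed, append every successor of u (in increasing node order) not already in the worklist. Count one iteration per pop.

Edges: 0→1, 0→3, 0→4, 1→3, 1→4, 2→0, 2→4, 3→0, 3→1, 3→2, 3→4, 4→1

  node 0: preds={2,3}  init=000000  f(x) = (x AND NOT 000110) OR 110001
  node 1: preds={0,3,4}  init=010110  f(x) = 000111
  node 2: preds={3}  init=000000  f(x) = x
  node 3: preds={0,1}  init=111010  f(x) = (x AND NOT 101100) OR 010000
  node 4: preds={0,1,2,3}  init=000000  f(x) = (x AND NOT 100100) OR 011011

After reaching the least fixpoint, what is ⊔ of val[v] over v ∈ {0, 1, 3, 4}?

Worklist (10 pops):
  #1 pop 0: in=111010 → 111001 (was 000000); enqueue []
  #2 pop 1: in=111011 → 010111 (was 010110); enqueue []
  #3 pop 2: in=111010 → 111010 (was 000000); enqueue [0]
  #4 pop 3: in=111111 → 111011 (was 111010); enqueue [1,2]
  #5 pop 4: in=111111 → 011011 (was 000000); enqueue []
  #6 pop 0: in=111011 → 111001 (no change)
  #7 pop 1: in=111011 → 010111 (no change)
  #8 pop 2: in=111011 → 111011 (was 111010); enqueue [0,4]
  #9 pop 0: in=111011 → 111001 (no change)
  #10 pop 4: in=111111 → 011011 (no change)

Fixpoint:
  val[0] = 111001
  val[1] = 010111
  val[2] = 111011
  val[3] = 111011
  val[4] = 011011

111111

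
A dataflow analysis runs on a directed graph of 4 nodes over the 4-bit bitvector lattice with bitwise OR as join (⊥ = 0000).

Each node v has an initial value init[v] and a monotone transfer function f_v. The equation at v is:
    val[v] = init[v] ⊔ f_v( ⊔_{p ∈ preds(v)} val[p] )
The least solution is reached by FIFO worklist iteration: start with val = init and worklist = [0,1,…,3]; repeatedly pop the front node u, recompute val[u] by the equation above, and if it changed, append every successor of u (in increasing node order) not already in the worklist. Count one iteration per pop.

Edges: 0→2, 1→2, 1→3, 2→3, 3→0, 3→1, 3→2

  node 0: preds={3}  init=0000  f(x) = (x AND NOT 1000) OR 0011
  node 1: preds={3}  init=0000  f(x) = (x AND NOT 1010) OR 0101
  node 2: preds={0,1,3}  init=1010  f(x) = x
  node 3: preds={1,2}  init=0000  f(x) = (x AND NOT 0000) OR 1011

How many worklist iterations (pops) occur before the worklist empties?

Trace (7 dequeues):
  [1] u=0 | in 0000 | out 0011 | prev 0000 | push {}
  [2] u=1 | in 0000 | out 0101 | prev 0000 | push {}
  [3] u=2 | in 0111 | out 1111 | prev 1010 | push {}
  [4] u=3 | in 1111 | out 1111 | prev 0000 | push {0,1,2}
  [5] u=0 | in 1111 | out 0111 | prev 0011 | push {}
  [6] u=1 | in 1111 | out 0101 | ==
  [7] u=2 | in 1111 | out 1111 | ==

Converged values:
  [0] 0111
  [1] 0101
  [2] 1111
  [3] 1111

7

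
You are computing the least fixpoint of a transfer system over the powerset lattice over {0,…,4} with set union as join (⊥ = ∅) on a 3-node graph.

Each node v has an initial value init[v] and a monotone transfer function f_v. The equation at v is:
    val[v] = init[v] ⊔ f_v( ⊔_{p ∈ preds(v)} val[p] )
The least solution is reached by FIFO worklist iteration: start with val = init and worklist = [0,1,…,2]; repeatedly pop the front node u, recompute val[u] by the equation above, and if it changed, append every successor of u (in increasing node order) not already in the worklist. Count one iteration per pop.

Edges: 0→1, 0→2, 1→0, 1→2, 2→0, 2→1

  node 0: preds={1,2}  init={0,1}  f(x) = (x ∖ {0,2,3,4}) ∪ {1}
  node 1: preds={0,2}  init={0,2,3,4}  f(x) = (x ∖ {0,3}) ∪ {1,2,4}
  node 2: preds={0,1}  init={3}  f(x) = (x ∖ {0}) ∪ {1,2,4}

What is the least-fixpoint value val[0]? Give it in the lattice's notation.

{0,1}

Iteration log — 5 steps:
  step 1. node 0  ⊔preds={0,2,3,4}  new={0,1}  stable
  step 2. node 1  ⊔preds={0,1,3}  new={0,1,2,3,4}  old={0,2,3,4}  +wl: 0
  step 3. node 2  ⊔preds={0,1,2,3,4}  new={1,2,3,4}  old={3}  +wl: 1
  step 4. node 0  ⊔preds={0,1,2,3,4}  new={0,1}  stable
  step 5. node 1  ⊔preds={0,1,2,3,4}  new={0,1,2,3,4}  stable

Least fixpoint reached:
  node 0: {0,1}
  node 1: {0,1,2,3,4}
  node 2: {1,2,3,4}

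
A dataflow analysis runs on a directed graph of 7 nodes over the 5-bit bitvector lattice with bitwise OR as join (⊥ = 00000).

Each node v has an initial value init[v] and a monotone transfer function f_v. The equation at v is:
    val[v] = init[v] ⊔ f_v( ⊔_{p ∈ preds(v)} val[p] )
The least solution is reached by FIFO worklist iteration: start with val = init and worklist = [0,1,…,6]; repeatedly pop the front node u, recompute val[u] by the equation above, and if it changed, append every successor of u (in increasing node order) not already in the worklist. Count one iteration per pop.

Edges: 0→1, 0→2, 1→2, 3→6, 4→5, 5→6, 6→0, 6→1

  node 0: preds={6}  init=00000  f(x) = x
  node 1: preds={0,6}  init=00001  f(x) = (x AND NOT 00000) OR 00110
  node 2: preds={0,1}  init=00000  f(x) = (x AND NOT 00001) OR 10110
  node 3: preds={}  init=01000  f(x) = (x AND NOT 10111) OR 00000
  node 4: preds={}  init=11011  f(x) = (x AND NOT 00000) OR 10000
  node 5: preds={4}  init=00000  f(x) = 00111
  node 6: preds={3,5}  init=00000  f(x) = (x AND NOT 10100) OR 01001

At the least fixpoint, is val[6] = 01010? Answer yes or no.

no

Worklist (10 pops):
  #1 pop 0: in=00000 → 00000 (no change)
  #2 pop 1: in=00000 → 00111 (was 00001); enqueue []
  #3 pop 2: in=00111 → 10110 (was 00000); enqueue []
  #4 pop 3: in=00000 → 01000 (no change)
  #5 pop 4: in=00000 → 11011 (no change)
  #6 pop 5: in=11011 → 00111 (was 00000); enqueue []
  #7 pop 6: in=01111 → 01011 (was 00000); enqueue [0,1]
  #8 pop 0: in=01011 → 01011 (was 00000); enqueue [2]
  #9 pop 1: in=01011 → 01111 (was 00111); enqueue []
  #10 pop 2: in=01111 → 11110 (was 10110); enqueue []

Fixpoint:
  val[0] = 01011
  val[1] = 01111
  val[2] = 11110
  val[3] = 01000
  val[4] = 11011
  val[5] = 00111
  val[6] = 01011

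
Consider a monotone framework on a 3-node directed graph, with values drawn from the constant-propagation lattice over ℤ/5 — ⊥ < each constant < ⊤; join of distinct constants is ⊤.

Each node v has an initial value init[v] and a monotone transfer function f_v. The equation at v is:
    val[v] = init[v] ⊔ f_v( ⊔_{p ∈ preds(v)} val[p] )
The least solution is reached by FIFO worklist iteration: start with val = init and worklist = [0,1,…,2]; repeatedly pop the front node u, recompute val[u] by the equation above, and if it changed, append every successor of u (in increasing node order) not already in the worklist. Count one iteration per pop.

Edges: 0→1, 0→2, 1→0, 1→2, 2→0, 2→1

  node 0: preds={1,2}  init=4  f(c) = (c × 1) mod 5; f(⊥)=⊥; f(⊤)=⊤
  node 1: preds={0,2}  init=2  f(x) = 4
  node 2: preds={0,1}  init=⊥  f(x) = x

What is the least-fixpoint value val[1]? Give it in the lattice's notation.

⊤

Iteration log — 5 steps:
  step 1. node 0  ⊔preds=2  new=⊤  old=4  +wl: 
  step 2. node 1  ⊔preds=⊤  new=⊤  old=2  +wl: 0
  step 3. node 2  ⊔preds=⊤  new=⊤  old=⊥  +wl: 1
  step 4. node 0  ⊔preds=⊤  new=⊤  stable
  step 5. node 1  ⊔preds=⊤  new=⊤  stable

Least fixpoint reached:
  node 0: ⊤
  node 1: ⊤
  node 2: ⊤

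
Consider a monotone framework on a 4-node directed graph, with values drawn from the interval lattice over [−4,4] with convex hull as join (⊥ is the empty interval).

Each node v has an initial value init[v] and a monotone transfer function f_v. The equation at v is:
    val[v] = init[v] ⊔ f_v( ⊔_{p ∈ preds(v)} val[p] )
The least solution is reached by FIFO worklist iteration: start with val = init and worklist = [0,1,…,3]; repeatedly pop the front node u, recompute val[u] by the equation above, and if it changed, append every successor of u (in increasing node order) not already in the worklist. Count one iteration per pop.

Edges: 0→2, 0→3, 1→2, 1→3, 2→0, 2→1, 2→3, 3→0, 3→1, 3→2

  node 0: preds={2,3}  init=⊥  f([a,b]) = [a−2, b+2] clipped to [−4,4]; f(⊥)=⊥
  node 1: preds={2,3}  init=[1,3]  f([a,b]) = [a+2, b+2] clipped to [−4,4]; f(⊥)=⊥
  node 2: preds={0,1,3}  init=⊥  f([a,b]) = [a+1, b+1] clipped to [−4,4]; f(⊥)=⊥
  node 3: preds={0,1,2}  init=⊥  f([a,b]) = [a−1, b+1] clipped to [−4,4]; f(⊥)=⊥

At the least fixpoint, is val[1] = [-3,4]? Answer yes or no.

no

Trace (16 dequeues):
  [1] u=0 | in ⊥ | out ⊥ | ==
  [2] u=1 | in ⊥ | out [1,3] | ==
  [3] u=2 | in [1,3] | out [2,4] | prev ⊥ | push {0,1}
  [4] u=3 | in [1,4] | out [0,4] | prev ⊥ | push {2}
  [5] u=0 | in [0,4] | out [-2,4] | prev ⊥ | push {3}
  [6] u=1 | in [0,4] | out [1,4] | prev [1,3] | push {}
  [7] u=2 | in [-2,4] | out [-1,4] | prev [2,4] | push {0,1}
  [8] u=3 | in [-2,4] | out [-3,4] | prev [0,4] | push {2}
  [9] u=0 | in [-3,4] | out [-4,4] | prev [-2,4] | push {3}
  [10] u=1 | in [-3,4] | out [-1,4] | prev [1,4] | push {}
  [11] u=2 | in [-4,4] | out [-3,4] | prev [-1,4] | push {0,1}
  [12] u=3 | in [-4,4] | out [-4,4] | prev [-3,4] | push {2}
  [13] u=0 | in [-4,4] | out [-4,4] | ==
  [14] u=1 | in [-4,4] | out [-2,4] | prev [-1,4] | push {3}
  [15] u=2 | in [-4,4] | out [-3,4] | ==
  [16] u=3 | in [-4,4] | out [-4,4] | ==

Converged values:
  [0] [-4,4]
  [1] [-2,4]
  [2] [-3,4]
  [3] [-4,4]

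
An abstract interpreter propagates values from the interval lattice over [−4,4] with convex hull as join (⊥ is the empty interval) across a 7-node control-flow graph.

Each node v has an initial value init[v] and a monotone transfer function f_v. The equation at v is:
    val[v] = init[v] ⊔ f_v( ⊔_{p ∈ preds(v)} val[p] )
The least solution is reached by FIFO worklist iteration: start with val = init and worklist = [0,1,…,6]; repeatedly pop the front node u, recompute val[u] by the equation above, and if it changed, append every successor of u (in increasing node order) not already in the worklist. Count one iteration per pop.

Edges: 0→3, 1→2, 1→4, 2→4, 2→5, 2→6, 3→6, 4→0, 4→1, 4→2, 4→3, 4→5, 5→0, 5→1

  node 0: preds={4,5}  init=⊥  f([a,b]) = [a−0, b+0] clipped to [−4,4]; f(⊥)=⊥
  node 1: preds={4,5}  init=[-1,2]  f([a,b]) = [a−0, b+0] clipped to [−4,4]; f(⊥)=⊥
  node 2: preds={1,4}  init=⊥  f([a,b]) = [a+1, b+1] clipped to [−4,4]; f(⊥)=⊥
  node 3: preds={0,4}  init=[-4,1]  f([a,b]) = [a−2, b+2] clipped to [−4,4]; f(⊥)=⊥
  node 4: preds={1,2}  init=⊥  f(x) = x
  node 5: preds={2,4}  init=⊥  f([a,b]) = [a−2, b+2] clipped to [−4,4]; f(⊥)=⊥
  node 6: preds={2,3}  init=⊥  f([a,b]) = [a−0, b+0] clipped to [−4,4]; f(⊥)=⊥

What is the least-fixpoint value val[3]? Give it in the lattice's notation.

Trace (25 dequeues):
  [1] u=0 | in ⊥ | out ⊥ | ==
  [2] u=1 | in ⊥ | out [-1,2] | ==
  [3] u=2 | in [-1,2] | out [0,3] | prev ⊥ | push {}
  [4] u=3 | in ⊥ | out [-4,1] | ==
  [5] u=4 | in [-1,3] | out [-1,3] | prev ⊥ | push {0,1,2,3}
  [6] u=5 | in [-1,3] | out [-3,4] | prev ⊥ | push {}
  [7] u=6 | in [-4,3] | out [-4,3] | prev ⊥ | push {}
  [8] u=0 | in [-3,4] | out [-3,4] | prev ⊥ | push {}
  [9] u=1 | in [-3,4] | out [-3,4] | prev [-1,2] | push {4}
  [10] u=2 | in [-3,4] | out [-2,4] | prev [0,3] | push {5,6}
  [11] u=3 | in [-3,4] | out [-4,4] | prev [-4,1] | push {}
  [12] u=4 | in [-3,4] | out [-3,4] | prev [-1,3] | push {0,1,2,3}
  [13] u=5 | in [-3,4] | out [-4,4] | prev [-3,4] | push {}
  [14] u=6 | in [-4,4] | out [-4,4] | prev [-4,3] | push {}
  [15] u=0 | in [-4,4] | out [-4,4] | prev [-3,4] | push {}
  [16] u=1 | in [-4,4] | out [-4,4] | prev [-3,4] | push {4}
  [17] u=2 | in [-4,4] | out [-3,4] | prev [-2,4] | push {5,6}
  [18] u=3 | in [-4,4] | out [-4,4] | ==
  [19] u=4 | in [-4,4] | out [-4,4] | prev [-3,4] | push {0,1,2,3}
  [20] u=5 | in [-4,4] | out [-4,4] | ==
  [21] u=6 | in [-4,4] | out [-4,4] | ==
  [22] u=0 | in [-4,4] | out [-4,4] | ==
  [23] u=1 | in [-4,4] | out [-4,4] | ==
  [24] u=2 | in [-4,4] | out [-3,4] | ==
  [25] u=3 | in [-4,4] | out [-4,4] | ==

Converged values:
  [0] [-4,4]
  [1] [-4,4]
  [2] [-3,4]
  [3] [-4,4]
  [4] [-4,4]
  [5] [-4,4]
  [6] [-4,4]

[-4,4]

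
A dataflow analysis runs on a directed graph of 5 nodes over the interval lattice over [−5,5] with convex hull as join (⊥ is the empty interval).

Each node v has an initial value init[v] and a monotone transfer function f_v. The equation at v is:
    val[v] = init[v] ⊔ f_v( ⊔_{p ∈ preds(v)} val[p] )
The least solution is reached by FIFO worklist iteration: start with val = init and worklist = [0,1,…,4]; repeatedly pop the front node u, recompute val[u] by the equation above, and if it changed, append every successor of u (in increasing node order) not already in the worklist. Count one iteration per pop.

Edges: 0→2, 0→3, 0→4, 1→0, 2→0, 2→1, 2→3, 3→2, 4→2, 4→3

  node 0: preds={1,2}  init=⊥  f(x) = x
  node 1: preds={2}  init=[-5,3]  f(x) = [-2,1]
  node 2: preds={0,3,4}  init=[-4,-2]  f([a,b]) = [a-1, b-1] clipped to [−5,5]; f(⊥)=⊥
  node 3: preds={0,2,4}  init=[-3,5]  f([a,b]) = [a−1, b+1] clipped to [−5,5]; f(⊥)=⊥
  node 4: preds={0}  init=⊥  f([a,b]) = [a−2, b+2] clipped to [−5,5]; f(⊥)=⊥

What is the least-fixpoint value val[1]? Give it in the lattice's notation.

[-5,3]

Worklist (10 pops):
  #1 pop 0: in=[-5,3] → [-5,3] (was ⊥); enqueue []
  #2 pop 1: in=[-4,-2] → [-5,3] (no change)
  #3 pop 2: in=[-5,5] → [-5,4] (was [-4,-2]); enqueue [0,1]
  #4 pop 3: in=[-5,4] → [-5,5] (was [-3,5]); enqueue [2]
  #5 pop 4: in=[-5,3] → [-5,5] (was ⊥); enqueue [3]
  #6 pop 0: in=[-5,4] → [-5,4] (was [-5,3]); enqueue [4]
  #7 pop 1: in=[-5,4] → [-5,3] (no change)
  #8 pop 2: in=[-5,5] → [-5,4] (no change)
  #9 pop 3: in=[-5,5] → [-5,5] (no change)
  #10 pop 4: in=[-5,4] → [-5,5] (no change)

Fixpoint:
  val[0] = [-5,4]
  val[1] = [-5,3]
  val[2] = [-5,4]
  val[3] = [-5,5]
  val[4] = [-5,5]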